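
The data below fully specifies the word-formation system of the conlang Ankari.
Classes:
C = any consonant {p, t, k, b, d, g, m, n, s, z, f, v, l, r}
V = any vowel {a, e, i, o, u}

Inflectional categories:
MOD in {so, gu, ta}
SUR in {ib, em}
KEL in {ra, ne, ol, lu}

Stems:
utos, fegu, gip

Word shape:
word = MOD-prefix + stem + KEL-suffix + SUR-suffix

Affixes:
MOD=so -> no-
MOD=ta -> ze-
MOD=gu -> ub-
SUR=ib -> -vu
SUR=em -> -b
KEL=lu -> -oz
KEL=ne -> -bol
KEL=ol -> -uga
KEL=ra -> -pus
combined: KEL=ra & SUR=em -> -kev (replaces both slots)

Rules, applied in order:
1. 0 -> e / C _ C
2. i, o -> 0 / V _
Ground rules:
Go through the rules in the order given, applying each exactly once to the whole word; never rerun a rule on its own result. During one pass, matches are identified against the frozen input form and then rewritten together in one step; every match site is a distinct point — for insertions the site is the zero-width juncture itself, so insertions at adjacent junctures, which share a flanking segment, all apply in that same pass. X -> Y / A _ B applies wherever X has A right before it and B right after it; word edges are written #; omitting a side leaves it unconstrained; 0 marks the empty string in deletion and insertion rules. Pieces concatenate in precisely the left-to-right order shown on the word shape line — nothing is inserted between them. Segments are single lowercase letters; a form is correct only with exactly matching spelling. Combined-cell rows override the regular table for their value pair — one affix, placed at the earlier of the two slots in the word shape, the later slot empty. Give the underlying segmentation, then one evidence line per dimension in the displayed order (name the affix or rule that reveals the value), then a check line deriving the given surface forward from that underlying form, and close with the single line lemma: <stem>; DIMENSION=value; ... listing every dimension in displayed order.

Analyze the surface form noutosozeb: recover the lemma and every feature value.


underlying: no-utos-oz-b
MOD=so - signalled by the affix no-
SUR=em - signalled by the affix -b
KEL=lu - signalled by the affix -oz
check: noutosozb -> noutosozeb -> noutosozeb
lemma: utos; MOD=so; SUR=em; KEL=lu


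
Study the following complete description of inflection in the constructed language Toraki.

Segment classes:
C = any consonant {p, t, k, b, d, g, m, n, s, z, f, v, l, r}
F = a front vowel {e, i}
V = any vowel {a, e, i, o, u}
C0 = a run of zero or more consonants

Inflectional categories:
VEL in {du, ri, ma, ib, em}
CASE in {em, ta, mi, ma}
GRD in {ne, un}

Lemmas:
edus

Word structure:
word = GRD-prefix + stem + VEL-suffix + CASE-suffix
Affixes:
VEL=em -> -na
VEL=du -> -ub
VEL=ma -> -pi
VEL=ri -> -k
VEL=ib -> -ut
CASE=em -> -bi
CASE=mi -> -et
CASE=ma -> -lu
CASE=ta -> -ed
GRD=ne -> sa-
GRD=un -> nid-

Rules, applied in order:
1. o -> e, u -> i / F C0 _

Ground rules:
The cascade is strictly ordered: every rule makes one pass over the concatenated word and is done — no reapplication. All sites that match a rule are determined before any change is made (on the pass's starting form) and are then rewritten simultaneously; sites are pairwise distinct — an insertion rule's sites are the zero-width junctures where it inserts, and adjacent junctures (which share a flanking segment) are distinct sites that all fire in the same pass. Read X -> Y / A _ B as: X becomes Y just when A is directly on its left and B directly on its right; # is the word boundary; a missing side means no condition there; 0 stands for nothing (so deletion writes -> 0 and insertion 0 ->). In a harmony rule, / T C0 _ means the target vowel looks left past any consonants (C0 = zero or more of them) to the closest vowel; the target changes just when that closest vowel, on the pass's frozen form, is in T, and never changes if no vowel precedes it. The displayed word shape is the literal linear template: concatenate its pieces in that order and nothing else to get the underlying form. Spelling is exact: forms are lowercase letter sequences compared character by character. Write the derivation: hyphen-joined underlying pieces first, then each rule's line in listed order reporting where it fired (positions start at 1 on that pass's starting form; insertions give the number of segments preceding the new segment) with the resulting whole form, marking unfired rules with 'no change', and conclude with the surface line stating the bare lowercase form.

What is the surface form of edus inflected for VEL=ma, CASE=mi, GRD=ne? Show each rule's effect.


underlying: sa-edus-pi-et
1. o -> e, u -> i / F C0 _: fires at position(s) 5: saedispiet
surface: saedispiet


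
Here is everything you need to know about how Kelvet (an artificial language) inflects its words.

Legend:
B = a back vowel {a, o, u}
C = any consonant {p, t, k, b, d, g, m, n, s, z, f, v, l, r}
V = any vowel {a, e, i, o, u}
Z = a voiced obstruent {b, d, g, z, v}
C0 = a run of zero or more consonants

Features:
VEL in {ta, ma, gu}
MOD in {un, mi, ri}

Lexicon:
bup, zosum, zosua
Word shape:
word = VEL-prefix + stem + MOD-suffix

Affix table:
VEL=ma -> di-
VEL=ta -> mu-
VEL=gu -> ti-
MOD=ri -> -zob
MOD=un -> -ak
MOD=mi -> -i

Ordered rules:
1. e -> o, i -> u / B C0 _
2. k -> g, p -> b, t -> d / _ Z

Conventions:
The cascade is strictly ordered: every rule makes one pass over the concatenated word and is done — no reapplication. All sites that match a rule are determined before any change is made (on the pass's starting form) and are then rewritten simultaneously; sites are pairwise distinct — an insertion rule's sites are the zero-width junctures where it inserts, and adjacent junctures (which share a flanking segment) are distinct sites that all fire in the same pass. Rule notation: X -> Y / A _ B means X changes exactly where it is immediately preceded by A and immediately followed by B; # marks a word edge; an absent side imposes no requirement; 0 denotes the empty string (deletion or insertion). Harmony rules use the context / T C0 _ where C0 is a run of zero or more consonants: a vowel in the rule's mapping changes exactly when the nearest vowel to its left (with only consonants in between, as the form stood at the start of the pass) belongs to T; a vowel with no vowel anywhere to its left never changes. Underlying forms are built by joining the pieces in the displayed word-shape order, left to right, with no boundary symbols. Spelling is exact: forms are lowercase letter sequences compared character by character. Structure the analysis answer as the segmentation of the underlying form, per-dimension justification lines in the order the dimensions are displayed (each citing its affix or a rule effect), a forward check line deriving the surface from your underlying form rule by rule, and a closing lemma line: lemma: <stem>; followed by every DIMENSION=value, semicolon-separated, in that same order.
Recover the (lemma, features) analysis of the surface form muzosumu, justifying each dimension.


underlying: mu-zosum-i
VEL=ta - signalled by the affix mu-
MOD=mi - signalled by the affix -i
check: muzosumi -> muzosumu -> muzosumu
lemma: zosum; VEL=ta; MOD=mi


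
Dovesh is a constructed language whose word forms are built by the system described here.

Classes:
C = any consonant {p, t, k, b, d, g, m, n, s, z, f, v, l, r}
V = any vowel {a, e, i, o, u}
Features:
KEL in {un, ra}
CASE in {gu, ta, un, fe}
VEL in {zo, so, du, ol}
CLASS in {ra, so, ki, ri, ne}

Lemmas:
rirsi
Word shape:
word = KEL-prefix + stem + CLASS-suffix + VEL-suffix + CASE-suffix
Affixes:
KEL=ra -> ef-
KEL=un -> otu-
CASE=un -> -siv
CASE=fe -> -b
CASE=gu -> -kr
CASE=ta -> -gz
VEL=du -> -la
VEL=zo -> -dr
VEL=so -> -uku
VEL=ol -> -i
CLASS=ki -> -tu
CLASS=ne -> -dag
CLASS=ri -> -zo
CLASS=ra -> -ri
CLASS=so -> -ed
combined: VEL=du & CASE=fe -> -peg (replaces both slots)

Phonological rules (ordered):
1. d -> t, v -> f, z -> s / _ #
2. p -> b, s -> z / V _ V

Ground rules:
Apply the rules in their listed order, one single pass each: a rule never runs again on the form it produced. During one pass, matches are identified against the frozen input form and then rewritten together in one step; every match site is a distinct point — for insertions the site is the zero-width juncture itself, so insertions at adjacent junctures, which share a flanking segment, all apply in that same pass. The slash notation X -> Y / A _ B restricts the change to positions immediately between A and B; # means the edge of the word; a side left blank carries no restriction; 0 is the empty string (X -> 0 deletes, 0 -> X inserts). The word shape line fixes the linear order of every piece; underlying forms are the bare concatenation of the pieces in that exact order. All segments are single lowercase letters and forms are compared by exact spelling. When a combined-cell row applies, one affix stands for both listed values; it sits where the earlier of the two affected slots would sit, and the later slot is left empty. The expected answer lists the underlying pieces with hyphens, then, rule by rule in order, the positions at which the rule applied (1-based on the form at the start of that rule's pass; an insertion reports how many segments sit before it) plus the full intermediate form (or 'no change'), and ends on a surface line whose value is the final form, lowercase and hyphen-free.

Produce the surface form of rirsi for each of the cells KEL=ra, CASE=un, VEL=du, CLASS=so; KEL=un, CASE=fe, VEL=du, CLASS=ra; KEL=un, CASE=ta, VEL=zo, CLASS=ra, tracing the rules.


cell KEL=ra, CASE=un, VEL=du, CLASS=so:
underlying: ef-rirsi-ed-la-siv
1. d -> t, v -> f, z -> s / _ #: fires at position(s) 14: efrirsiedlasif
2. p -> b, s -> z / V _ V: fires at position(s) 12: efrirsiedlazif
surface: efrirsiedlazif

cell KEL=un, CASE=fe, VEL=du, CLASS=ra:
underlying: otu-rirsi-ri-peg
1. d -> t, v -> f, z -> s / _ #: no change
2. p -> b, s -> z / V _ V: fires at position(s) 11: oturirsiribeg
surface: oturirsiribeg

cell KEL=un, CASE=ta, VEL=zo, CLASS=ra:
underlying: otu-rirsi-ri-dr-gz
1. d -> t, v -> f, z -> s / _ #: fires at position(s) 14: oturirsiridrgs
2. p -> b, s -> z / V _ V: no change
surface: oturirsiridrgs


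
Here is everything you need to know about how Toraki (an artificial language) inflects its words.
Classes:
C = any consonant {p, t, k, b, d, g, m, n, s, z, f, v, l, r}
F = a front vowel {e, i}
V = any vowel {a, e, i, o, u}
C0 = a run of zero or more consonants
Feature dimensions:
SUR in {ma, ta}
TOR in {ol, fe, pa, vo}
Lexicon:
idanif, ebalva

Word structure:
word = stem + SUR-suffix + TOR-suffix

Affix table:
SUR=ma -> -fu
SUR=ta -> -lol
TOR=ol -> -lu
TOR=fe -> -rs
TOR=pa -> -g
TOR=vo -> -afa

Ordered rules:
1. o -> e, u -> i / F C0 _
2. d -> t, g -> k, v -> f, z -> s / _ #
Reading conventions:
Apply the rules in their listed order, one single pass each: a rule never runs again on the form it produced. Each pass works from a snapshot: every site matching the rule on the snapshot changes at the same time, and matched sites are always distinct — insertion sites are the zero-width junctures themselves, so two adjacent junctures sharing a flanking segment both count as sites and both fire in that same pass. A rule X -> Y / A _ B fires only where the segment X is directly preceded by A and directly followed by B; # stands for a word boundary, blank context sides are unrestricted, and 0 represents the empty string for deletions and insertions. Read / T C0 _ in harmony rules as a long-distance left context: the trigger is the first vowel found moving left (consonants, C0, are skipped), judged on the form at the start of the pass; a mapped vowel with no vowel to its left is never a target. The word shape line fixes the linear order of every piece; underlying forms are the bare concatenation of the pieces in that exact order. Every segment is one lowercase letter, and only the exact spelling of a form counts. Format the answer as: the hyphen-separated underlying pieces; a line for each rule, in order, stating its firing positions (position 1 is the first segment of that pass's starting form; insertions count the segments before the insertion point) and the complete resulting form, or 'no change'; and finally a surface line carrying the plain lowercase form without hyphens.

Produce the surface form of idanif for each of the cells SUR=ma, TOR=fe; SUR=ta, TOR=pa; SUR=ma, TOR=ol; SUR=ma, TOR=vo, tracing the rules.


cell SUR=ma, TOR=fe:
underlying: idanif-fu-rs
1. o -> e, u -> i / F C0 _: fires at position(s) 8: idaniffirs
2. d -> t, g -> k, v -> f, z -> s / _ #: no change
surface: idaniffirs

cell SUR=ta, TOR=pa:
underlying: idanif-lol-g
1. o -> e, u -> i / F C0 _: fires at position(s) 8: idaniflelg
2. d -> t, g -> k, v -> f, z -> s / _ #: fires at position(s) 10: idaniflelk
surface: idaniflelk

cell SUR=ma, TOR=ol:
underlying: idanif-fu-lu
1. o -> e, u -> i / F C0 _: fires at position(s) 8: idaniffilu
2. d -> t, g -> k, v -> f, z -> s / _ #: no change
surface: idaniffilu

cell SUR=ma, TOR=vo:
underlying: idanif-fu-afa
1. o -> e, u -> i / F C0 _: fires at position(s) 8: idaniffiafa
2. d -> t, g -> k, v -> f, z -> s / _ #: no change
surface: idaniffiafa


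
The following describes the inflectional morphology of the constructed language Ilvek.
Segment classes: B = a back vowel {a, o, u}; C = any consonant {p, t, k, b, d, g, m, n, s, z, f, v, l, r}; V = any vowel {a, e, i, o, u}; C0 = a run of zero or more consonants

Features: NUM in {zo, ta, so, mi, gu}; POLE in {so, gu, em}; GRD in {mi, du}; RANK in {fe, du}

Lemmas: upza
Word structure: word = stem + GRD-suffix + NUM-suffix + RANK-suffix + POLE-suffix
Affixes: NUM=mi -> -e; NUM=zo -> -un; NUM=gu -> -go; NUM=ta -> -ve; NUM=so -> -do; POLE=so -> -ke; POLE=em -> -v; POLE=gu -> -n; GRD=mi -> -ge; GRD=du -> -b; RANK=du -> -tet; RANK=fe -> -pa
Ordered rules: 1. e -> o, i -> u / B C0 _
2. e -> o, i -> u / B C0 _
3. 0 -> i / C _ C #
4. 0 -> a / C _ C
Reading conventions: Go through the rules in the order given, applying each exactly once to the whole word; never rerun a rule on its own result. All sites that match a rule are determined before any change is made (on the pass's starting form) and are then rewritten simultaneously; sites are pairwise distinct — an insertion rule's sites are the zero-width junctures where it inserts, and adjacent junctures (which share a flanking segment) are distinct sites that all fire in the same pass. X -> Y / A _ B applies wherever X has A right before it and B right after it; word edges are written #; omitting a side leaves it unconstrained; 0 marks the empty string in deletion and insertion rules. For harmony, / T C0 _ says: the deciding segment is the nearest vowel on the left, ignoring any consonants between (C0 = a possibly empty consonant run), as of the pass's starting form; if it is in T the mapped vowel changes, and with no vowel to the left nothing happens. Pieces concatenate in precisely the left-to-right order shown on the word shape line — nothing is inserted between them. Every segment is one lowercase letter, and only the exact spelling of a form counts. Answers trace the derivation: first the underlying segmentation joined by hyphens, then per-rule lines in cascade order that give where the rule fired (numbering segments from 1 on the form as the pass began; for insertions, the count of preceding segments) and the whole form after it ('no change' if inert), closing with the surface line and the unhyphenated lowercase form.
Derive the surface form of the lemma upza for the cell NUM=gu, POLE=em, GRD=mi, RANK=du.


underlying: upza-ge-go-tet-v
1. e -> o, i -> u / B C0 _: fires at position(s) 6, 10: upzagogototv
2. e -> o, i -> u / B C0 _: no change
3. 0 -> i / C _ C #: inserts after position(s) 11: upzagogototiv
4. 0 -> a / C _ C: inserts after position(s) 2: upazagogototiv
surface: upazagogototiv


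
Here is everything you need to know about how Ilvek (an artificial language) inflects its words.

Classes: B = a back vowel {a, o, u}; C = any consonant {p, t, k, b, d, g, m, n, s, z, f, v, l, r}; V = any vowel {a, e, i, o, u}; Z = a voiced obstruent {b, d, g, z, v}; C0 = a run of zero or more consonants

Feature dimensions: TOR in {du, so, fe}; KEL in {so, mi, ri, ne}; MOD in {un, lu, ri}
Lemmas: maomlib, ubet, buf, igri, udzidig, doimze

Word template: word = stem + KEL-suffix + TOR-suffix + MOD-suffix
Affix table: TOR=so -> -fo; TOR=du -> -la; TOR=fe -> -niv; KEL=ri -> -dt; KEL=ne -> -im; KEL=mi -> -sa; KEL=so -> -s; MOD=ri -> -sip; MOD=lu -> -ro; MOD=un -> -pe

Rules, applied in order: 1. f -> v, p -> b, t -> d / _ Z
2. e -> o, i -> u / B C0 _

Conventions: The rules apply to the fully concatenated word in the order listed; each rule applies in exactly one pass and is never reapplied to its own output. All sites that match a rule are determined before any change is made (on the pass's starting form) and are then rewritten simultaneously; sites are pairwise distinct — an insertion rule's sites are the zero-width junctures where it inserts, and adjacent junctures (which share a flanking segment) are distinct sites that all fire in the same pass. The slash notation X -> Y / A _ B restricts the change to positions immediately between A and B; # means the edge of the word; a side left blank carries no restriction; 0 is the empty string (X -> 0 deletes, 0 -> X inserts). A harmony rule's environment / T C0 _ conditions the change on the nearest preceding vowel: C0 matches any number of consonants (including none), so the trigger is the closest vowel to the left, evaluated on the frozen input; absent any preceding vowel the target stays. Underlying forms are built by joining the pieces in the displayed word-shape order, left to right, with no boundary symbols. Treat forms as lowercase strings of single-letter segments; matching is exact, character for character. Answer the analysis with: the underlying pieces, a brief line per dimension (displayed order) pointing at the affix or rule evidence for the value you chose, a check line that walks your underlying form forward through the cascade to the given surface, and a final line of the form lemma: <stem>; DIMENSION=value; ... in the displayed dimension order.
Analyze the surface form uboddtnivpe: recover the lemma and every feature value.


underlying: ubet-dt-niv-pe
TOR=fe - signalled by the affix -niv
KEL=ri - signalled by the affix -dt
MOD=un - signalled by the affix -pe
check: ubetdtnivpe -> ubeddtnivpe -> uboddtnivpe
lemma: ubet; TOR=fe; KEL=ri; MOD=un


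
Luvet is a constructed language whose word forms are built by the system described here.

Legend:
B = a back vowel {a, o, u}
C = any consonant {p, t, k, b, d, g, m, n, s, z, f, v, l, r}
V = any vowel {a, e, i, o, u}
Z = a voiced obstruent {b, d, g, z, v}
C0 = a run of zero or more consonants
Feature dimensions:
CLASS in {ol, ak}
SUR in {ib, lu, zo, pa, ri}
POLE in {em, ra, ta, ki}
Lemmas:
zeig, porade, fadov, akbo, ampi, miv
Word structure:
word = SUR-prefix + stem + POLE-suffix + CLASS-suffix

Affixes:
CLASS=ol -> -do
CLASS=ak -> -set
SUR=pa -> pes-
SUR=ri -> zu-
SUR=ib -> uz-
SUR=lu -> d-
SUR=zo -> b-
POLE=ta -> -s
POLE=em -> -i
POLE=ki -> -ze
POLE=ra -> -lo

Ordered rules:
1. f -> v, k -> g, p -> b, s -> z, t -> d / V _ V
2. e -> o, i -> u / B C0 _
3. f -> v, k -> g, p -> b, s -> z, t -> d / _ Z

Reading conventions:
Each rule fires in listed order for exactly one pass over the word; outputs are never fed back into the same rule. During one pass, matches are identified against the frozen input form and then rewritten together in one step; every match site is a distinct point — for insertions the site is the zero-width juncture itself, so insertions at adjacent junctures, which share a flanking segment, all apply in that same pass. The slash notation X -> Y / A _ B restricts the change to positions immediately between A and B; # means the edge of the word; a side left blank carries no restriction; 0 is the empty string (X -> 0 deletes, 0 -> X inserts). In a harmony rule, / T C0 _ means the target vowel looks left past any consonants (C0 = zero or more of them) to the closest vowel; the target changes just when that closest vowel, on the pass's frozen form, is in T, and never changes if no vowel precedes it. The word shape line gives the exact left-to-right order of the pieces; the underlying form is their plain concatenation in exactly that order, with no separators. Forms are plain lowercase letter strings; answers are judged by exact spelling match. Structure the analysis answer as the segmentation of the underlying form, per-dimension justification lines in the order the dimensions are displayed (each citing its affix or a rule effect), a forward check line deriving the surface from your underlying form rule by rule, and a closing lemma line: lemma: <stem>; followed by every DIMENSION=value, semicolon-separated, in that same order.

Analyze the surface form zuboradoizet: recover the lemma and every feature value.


underlying: zu-porade-i-set
CLASS=ak - signalled by the affix -set
SUR=ri - signalled by the affix zu-
POLE=em - signalled by the affix -i
check: zuporadeiset -> zuboradeizet -> zuboradoizet -> zuboradoizet
lemma: porade; CLASS=ak; SUR=ri; POLE=em


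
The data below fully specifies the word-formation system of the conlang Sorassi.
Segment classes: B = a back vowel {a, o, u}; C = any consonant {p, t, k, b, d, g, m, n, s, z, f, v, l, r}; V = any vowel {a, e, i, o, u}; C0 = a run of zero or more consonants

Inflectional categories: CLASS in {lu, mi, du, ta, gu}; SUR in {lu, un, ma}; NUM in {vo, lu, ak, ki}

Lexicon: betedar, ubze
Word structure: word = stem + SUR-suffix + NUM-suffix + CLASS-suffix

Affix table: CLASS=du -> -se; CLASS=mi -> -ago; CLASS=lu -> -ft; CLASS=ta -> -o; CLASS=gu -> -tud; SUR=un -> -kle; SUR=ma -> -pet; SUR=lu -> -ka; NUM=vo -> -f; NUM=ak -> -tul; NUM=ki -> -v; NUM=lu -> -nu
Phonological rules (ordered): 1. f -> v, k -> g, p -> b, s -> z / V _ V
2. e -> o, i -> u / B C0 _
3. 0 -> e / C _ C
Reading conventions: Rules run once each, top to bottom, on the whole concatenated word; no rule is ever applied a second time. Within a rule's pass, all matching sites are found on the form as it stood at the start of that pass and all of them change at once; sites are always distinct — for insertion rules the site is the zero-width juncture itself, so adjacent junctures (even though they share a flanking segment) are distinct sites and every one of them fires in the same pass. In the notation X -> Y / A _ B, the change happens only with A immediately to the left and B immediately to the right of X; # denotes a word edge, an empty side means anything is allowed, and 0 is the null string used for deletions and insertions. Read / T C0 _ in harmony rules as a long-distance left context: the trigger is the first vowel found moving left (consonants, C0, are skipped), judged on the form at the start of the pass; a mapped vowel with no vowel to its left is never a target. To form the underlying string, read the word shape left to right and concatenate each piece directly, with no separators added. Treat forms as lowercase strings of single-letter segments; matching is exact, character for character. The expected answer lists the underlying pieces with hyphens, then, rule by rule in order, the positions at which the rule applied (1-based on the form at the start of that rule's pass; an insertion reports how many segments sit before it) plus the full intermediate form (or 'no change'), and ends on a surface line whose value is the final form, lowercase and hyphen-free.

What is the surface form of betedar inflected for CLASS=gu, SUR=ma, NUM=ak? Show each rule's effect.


underlying: betedar-pet-tul-tud
1. f -> v, k -> g, p -> b, s -> z / V _ V: no change
2. e -> o, i -> u / B C0 _: fires at position(s) 9: betedarpottultud
3. 0 -> e / C _ C: inserts after position(s) 7, 10, 13: betedarepotetuletud
surface: betedarepotetuletud


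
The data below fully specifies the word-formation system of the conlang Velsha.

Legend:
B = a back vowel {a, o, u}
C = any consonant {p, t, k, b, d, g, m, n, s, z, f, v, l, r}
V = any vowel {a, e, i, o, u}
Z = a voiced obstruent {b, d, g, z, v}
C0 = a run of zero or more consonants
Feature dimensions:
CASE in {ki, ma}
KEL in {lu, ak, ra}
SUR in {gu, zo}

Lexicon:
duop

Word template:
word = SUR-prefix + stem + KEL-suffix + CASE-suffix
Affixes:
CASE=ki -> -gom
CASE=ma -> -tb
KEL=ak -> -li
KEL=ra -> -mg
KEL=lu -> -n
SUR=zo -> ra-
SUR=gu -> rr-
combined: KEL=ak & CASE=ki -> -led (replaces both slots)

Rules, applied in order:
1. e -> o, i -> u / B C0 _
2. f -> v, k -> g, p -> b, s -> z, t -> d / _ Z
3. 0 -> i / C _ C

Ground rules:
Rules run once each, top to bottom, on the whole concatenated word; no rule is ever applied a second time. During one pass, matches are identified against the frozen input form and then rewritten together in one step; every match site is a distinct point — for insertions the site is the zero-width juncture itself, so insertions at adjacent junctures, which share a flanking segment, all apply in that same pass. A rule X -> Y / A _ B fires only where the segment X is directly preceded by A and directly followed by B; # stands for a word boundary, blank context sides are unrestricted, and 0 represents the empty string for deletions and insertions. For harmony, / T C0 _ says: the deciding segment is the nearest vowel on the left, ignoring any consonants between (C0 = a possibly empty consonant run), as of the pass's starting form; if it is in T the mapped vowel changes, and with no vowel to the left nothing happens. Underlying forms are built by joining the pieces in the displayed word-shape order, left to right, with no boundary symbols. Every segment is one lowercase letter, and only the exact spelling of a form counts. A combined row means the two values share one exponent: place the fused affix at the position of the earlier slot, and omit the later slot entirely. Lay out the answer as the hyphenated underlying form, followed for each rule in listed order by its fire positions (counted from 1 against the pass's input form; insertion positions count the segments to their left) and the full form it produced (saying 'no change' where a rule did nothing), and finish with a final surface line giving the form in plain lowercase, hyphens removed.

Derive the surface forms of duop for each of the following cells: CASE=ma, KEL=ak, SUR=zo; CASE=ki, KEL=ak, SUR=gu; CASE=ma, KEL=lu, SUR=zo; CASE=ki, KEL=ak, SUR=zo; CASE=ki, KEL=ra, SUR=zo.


cell CASE=ma, KEL=ak, SUR=zo:
underlying: ra-duop-li-tb
1. e -> o, i -> u / B C0 _: fires at position(s) 8: raduoplutb
2. f -> v, k -> g, p -> b, s -> z, t -> d / _ Z: fires at position(s) 9: raduopludb
3. 0 -> i / C _ C: inserts after position(s) 6, 9: raduopiludib
surface: raduopiludib

cell CASE=ki, KEL=ak, SUR=gu:
underlying: rr-duop-led
1. e -> o, i -> u / B C0 _: fires at position(s) 8: rrduoplod
2. f -> v, k -> g, p -> b, s -> z, t -> d / _ Z: no change
3. 0 -> i / C _ C: inserts after position(s) 1, 2, 6: ririduopilod
surface: ririduopilod

cell CASE=ma, KEL=lu, SUR=zo:
underlying: ra-duop-n-tb
1. e -> o, i -> u / B C0 _: no change
2. f -> v, k -> g, p -> b, s -> z, t -> d / _ Z: fires at position(s) 8: raduopndb
3. 0 -> i / C _ C: inserts after position(s) 6, 7, 8: raduopinidib
surface: raduopinidib

cell CASE=ki, KEL=ak, SUR=zo:
underlying: ra-duop-led
1. e -> o, i -> u / B C0 _: fires at position(s) 8: raduoplod
2. f -> v, k -> g, p -> b, s -> z, t -> d / _ Z: no change
3. 0 -> i / C _ C: inserts after position(s) 6: raduopilod
surface: raduopilod

cell CASE=ki, KEL=ra, SUR=zo:
underlying: ra-duop-mg-gom
1. e -> o, i -> u / B C0 _: no change
2. f -> v, k -> g, p -> b, s -> z, t -> d / _ Z: no change
3. 0 -> i / C _ C: inserts after position(s) 6, 7, 8: raduopimigigom
surface: raduopimigigom


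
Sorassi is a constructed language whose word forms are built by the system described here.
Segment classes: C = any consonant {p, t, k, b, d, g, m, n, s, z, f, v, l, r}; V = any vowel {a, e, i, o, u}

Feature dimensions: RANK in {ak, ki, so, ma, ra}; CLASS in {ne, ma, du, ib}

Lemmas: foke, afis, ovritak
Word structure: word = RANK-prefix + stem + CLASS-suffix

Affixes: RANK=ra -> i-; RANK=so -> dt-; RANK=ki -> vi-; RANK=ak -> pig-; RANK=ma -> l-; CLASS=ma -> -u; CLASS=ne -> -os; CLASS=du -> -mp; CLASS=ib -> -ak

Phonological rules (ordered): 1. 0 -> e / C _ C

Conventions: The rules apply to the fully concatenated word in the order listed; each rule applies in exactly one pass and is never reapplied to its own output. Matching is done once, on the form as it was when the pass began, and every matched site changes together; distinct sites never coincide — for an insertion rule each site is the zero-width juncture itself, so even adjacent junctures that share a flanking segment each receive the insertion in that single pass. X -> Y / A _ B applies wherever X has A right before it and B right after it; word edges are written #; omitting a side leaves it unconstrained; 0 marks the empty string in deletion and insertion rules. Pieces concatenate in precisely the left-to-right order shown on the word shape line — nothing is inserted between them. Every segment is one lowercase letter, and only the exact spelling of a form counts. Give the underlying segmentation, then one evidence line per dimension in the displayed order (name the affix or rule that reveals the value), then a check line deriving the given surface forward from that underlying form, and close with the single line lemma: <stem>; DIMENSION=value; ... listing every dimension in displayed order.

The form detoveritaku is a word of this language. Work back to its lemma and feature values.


underlying: dt-ovritak-u
RANK=so - signalled by the affix dt-
CLASS=ma - signalled by the affix -u
check: dtovritaku -> detoveritaku
lemma: ovritak; RANK=so; CLASS=ma


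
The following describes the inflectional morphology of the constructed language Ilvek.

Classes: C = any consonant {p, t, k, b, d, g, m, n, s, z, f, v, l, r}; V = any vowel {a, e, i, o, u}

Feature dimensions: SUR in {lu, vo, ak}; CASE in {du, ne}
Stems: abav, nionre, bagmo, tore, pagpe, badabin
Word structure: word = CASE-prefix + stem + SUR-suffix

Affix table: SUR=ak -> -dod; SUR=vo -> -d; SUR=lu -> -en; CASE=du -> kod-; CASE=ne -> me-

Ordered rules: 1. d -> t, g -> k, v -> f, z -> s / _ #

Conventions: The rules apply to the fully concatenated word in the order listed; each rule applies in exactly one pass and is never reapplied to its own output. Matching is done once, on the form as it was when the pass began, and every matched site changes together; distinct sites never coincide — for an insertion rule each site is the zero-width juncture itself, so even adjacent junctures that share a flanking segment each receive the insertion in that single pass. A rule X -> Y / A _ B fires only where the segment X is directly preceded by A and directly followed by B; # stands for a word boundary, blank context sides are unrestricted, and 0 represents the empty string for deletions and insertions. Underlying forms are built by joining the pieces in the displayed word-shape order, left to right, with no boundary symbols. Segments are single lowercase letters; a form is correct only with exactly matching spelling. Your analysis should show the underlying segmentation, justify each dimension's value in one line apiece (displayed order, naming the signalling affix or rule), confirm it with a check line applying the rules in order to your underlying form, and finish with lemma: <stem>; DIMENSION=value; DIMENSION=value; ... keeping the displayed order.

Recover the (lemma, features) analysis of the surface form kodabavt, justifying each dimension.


underlying: kod-abav-d
SUR=vo - signalled by the affix -d
CASE=du - signalled by the affix kod-
check: kodabavd -> kodabavt
lemma: abav; SUR=vo; CASE=du


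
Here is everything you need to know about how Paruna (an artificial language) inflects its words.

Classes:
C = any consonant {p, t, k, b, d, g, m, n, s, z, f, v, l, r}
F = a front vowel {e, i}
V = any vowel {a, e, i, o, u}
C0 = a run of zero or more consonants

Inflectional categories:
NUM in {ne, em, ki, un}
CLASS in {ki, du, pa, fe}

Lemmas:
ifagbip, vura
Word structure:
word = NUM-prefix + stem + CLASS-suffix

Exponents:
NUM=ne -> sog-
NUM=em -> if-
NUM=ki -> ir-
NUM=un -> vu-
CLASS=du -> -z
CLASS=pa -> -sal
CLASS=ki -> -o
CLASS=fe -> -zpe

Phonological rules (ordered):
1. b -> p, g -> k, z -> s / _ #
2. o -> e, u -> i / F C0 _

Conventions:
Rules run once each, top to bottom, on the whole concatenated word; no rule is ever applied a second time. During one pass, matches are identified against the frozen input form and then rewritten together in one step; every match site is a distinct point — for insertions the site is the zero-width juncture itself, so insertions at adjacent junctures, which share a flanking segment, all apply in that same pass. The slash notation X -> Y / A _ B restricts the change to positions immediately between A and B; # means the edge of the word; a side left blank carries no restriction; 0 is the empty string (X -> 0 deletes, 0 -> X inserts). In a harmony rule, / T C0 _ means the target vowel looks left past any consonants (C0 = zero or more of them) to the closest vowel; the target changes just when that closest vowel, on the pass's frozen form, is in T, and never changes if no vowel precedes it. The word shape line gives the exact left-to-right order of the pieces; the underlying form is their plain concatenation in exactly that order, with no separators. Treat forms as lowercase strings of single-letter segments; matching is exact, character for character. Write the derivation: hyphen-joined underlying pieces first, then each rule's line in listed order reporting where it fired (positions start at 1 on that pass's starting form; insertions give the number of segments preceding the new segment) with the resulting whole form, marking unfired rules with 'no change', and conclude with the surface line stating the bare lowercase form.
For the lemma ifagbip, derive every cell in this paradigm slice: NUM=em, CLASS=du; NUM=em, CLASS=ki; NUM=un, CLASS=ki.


cell NUM=em, CLASS=du:
underlying: if-ifagbip-z
1. b -> p, g -> k, z -> s / _ #: fires at position(s) 10: ififagbips
2. o -> e, u -> i / F C0 _: no change
surface: ififagbips

cell NUM=em, CLASS=ki:
underlying: if-ifagbip-o
1. b -> p, g -> k, z -> s / _ #: no change
2. o -> e, u -> i / F C0 _: fires at position(s) 10: ififagbipe
surface: ififagbipe

cell NUM=un, CLASS=ki:
underlying: vu-ifagbip-o
1. b -> p, g -> k, z -> s / _ #: no change
2. o -> e, u -> i / F C0 _: fires at position(s) 10: vuifagbipe
surface: vuifagbipe


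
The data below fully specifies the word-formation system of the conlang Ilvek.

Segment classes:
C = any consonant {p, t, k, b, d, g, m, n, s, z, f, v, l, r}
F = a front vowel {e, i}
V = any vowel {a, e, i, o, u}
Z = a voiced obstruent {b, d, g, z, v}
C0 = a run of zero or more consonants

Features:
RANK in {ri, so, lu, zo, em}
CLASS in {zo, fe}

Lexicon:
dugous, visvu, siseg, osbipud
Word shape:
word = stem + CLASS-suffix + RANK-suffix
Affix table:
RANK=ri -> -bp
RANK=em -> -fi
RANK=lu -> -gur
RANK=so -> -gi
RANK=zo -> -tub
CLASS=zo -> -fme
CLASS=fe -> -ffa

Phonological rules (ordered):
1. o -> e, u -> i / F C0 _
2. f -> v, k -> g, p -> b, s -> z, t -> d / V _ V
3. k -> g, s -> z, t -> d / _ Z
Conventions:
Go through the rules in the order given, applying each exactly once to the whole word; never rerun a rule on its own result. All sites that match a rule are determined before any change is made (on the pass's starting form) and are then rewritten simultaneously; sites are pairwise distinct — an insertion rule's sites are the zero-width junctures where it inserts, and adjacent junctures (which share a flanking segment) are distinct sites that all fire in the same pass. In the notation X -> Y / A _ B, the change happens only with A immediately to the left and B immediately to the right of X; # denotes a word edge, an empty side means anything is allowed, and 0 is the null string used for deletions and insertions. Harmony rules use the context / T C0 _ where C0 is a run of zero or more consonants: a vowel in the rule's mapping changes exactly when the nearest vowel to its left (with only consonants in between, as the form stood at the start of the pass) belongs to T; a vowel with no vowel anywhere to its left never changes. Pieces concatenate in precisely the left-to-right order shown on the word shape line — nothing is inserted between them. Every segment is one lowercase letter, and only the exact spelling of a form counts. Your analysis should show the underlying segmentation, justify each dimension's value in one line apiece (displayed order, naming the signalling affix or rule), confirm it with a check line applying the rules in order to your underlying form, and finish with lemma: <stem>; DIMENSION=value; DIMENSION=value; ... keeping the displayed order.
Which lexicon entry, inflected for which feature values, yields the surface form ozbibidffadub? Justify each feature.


underlying: osbipud-ffa-tub
RANK=zo - signalled by the affix -tub
CLASS=fe - signalled by the affix -ffa
check: osbipudffatub -> osbipidffatub -> osbibidffadub -> ozbibidffadub
lemma: osbipud; RANK=zo; CLASS=fe


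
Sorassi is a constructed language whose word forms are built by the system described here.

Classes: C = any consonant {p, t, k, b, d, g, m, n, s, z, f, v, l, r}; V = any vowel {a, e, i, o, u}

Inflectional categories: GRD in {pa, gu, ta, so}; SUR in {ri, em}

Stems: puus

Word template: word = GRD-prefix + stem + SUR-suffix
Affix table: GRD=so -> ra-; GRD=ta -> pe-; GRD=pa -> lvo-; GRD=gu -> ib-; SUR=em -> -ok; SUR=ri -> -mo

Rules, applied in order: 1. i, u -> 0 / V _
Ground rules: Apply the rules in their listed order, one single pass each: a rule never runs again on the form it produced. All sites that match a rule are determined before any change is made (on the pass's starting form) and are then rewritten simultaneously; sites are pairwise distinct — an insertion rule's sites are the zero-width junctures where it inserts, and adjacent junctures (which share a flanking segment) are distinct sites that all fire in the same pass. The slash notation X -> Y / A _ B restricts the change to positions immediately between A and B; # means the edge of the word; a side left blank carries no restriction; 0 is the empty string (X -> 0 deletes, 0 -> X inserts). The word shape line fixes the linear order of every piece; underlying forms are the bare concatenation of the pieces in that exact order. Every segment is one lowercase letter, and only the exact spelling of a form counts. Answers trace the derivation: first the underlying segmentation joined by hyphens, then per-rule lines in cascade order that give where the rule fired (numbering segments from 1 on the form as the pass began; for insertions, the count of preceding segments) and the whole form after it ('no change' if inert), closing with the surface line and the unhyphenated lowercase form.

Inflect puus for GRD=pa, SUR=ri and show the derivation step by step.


underlying: lvo-puus-mo
1. i, u -> 0 / V _: fires at position(s) 6: lvopusmo
surface: lvopusmo


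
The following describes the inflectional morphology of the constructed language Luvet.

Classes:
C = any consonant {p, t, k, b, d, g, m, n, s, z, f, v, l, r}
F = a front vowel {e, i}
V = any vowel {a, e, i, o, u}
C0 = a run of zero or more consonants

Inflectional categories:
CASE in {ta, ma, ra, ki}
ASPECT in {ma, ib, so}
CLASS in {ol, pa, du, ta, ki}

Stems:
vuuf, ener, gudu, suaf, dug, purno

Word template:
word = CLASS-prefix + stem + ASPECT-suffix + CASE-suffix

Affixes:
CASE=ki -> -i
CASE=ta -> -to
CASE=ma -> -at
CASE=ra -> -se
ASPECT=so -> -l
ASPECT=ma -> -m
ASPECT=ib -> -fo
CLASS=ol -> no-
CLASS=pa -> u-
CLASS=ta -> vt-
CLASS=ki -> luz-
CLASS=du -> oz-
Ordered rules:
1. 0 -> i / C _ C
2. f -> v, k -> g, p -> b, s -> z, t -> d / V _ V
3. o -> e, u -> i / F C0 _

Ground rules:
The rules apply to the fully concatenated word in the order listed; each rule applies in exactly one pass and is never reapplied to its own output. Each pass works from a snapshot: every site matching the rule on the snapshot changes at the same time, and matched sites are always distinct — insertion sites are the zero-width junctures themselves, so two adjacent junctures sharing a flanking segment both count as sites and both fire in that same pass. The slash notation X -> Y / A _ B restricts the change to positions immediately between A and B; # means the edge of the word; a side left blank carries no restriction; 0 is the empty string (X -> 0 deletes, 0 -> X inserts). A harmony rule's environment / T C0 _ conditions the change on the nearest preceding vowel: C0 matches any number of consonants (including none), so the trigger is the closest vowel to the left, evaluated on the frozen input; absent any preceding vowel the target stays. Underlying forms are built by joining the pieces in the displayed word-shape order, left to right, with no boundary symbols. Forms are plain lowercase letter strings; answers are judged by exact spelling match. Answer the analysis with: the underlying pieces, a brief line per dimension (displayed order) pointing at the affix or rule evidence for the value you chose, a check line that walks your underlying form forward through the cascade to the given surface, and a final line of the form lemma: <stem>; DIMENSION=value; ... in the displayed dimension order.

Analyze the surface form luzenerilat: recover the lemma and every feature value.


underlying: luz-ener-l-at
CASE=ma - signalled by the affix -at
ASPECT=so - signalled by the affix -l
CLASS=ki - signalled by the affix luz-
check: luzenerlat -> luzenerilat -> luzenerilat -> luzenerilat
lemma: ener; CASE=ma; ASPECT=so; CLASS=ki
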